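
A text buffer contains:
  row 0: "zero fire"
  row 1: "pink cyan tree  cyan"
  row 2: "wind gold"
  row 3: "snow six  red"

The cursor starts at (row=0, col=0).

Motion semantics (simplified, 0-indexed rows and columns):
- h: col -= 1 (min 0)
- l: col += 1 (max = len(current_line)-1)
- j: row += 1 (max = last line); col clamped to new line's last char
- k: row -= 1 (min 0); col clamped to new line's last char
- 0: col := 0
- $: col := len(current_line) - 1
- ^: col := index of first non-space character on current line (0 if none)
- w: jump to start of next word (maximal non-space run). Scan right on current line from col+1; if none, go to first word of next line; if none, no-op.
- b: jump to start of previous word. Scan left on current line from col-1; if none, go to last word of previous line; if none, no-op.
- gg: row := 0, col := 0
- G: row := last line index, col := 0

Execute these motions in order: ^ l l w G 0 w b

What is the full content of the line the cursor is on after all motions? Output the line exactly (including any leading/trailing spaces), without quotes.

After 1 (^): row=0 col=0 char='z'
After 2 (l): row=0 col=1 char='e'
After 3 (l): row=0 col=2 char='r'
After 4 (w): row=0 col=5 char='f'
After 5 (G): row=3 col=0 char='s'
After 6 (0): row=3 col=0 char='s'
After 7 (w): row=3 col=5 char='s'
After 8 (b): row=3 col=0 char='s'

Answer: snow six  red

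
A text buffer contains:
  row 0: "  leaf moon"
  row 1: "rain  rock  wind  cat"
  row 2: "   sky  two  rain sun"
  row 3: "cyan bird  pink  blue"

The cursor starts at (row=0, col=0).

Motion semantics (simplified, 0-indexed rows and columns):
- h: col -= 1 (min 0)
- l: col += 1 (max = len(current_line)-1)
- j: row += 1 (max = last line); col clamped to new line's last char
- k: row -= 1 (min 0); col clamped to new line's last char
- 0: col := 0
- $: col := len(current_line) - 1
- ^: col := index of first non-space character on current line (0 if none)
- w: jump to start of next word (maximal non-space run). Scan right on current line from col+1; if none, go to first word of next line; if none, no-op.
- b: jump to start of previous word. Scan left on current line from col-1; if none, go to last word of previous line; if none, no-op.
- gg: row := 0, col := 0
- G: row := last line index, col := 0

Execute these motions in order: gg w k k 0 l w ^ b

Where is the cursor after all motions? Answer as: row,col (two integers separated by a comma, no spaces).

After 1 (gg): row=0 col=0 char='_'
After 2 (w): row=0 col=2 char='l'
After 3 (k): row=0 col=2 char='l'
After 4 (k): row=0 col=2 char='l'
After 5 (0): row=0 col=0 char='_'
After 6 (l): row=0 col=1 char='_'
After 7 (w): row=0 col=2 char='l'
After 8 (^): row=0 col=2 char='l'
After 9 (b): row=0 col=2 char='l'

Answer: 0,2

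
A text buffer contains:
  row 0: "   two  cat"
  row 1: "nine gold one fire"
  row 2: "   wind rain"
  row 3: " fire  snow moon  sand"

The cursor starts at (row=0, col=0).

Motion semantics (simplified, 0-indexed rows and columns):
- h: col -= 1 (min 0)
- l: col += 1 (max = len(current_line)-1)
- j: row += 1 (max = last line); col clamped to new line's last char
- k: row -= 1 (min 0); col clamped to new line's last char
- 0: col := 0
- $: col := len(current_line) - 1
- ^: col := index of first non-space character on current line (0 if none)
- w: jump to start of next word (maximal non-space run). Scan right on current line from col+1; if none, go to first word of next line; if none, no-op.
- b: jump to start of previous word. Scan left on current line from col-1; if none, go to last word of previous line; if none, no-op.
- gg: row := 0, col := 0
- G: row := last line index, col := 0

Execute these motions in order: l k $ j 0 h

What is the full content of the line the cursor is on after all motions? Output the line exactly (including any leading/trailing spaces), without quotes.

After 1 (l): row=0 col=1 char='_'
After 2 (k): row=0 col=1 char='_'
After 3 ($): row=0 col=10 char='t'
After 4 (j): row=1 col=10 char='o'
After 5 (0): row=1 col=0 char='n'
After 6 (h): row=1 col=0 char='n'

Answer: nine gold one fire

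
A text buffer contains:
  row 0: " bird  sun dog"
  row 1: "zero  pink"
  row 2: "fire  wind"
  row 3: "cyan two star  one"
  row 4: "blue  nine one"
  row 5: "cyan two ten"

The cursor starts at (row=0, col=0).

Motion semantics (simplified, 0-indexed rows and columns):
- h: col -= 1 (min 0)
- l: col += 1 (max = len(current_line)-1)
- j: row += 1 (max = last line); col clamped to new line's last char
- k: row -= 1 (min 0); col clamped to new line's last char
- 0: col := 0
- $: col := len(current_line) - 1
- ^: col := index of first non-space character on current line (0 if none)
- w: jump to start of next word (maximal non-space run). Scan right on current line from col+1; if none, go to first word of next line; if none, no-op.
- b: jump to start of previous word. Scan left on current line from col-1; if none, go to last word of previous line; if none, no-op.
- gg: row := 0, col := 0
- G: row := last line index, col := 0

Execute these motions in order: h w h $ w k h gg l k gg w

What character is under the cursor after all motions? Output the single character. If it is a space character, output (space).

Answer: b

Derivation:
After 1 (h): row=0 col=0 char='_'
After 2 (w): row=0 col=1 char='b'
After 3 (h): row=0 col=0 char='_'
After 4 ($): row=0 col=13 char='g'
After 5 (w): row=1 col=0 char='z'
After 6 (k): row=0 col=0 char='_'
After 7 (h): row=0 col=0 char='_'
After 8 (gg): row=0 col=0 char='_'
After 9 (l): row=0 col=1 char='b'
After 10 (k): row=0 col=1 char='b'
After 11 (gg): row=0 col=0 char='_'
After 12 (w): row=0 col=1 char='b'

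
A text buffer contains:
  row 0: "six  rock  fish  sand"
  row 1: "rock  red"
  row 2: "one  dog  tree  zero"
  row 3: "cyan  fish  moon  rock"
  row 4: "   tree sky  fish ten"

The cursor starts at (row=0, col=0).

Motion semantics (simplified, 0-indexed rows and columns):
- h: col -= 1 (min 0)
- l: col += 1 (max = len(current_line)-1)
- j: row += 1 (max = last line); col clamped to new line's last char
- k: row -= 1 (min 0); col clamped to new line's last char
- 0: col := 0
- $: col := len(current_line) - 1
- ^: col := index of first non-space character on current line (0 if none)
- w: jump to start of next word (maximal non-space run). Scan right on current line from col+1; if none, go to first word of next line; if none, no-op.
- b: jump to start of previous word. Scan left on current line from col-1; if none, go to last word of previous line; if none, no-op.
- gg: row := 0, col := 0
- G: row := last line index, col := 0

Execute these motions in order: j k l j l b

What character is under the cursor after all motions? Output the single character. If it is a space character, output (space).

Answer: r

Derivation:
After 1 (j): row=1 col=0 char='r'
After 2 (k): row=0 col=0 char='s'
After 3 (l): row=0 col=1 char='i'
After 4 (j): row=1 col=1 char='o'
After 5 (l): row=1 col=2 char='c'
After 6 (b): row=1 col=0 char='r'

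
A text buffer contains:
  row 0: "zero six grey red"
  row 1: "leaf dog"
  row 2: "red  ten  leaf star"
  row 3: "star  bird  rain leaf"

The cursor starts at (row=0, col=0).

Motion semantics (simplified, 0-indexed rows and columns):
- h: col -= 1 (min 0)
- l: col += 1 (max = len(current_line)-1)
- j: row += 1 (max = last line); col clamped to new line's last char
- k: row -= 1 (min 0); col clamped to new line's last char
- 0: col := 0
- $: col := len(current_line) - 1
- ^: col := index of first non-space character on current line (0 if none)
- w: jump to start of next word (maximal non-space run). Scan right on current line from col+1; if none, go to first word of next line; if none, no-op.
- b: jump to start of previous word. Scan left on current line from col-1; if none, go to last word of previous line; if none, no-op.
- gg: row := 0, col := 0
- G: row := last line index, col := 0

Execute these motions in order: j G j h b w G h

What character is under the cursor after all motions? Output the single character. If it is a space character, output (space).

Answer: s

Derivation:
After 1 (j): row=1 col=0 char='l'
After 2 (G): row=3 col=0 char='s'
After 3 (j): row=3 col=0 char='s'
After 4 (h): row=3 col=0 char='s'
After 5 (b): row=2 col=15 char='s'
After 6 (w): row=3 col=0 char='s'
After 7 (G): row=3 col=0 char='s'
After 8 (h): row=3 col=0 char='s'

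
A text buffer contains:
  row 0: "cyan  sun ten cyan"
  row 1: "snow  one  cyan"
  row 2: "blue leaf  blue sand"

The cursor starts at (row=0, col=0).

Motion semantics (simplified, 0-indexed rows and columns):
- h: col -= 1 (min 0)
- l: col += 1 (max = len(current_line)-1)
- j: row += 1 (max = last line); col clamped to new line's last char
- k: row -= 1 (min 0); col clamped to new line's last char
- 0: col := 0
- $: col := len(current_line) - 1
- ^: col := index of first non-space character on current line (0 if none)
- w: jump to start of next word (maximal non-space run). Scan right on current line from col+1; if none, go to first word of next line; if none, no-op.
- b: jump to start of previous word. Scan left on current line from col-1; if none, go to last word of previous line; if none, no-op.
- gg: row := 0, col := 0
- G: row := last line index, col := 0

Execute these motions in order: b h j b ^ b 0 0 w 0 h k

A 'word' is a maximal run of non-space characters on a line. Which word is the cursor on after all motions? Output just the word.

Answer: cyan

Derivation:
After 1 (b): row=0 col=0 char='c'
After 2 (h): row=0 col=0 char='c'
After 3 (j): row=1 col=0 char='s'
After 4 (b): row=0 col=14 char='c'
After 5 (^): row=0 col=0 char='c'
After 6 (b): row=0 col=0 char='c'
After 7 (0): row=0 col=0 char='c'
After 8 (0): row=0 col=0 char='c'
After 9 (w): row=0 col=6 char='s'
After 10 (0): row=0 col=0 char='c'
After 11 (h): row=0 col=0 char='c'
After 12 (k): row=0 col=0 char='c'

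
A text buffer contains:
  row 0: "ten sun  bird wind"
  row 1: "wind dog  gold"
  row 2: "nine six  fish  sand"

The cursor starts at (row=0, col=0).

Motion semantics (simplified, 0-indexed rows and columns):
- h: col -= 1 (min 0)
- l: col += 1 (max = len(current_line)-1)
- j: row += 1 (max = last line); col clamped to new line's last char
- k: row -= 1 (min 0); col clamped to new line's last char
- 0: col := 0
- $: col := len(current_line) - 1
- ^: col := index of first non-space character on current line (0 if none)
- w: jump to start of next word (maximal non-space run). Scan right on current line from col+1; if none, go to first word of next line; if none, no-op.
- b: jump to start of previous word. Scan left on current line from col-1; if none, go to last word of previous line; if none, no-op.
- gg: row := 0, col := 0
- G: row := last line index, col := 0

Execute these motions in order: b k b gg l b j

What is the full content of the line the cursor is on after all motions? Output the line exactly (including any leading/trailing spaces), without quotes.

Answer: wind dog  gold

Derivation:
After 1 (b): row=0 col=0 char='t'
After 2 (k): row=0 col=0 char='t'
After 3 (b): row=0 col=0 char='t'
After 4 (gg): row=0 col=0 char='t'
After 5 (l): row=0 col=1 char='e'
After 6 (b): row=0 col=0 char='t'
After 7 (j): row=1 col=0 char='w'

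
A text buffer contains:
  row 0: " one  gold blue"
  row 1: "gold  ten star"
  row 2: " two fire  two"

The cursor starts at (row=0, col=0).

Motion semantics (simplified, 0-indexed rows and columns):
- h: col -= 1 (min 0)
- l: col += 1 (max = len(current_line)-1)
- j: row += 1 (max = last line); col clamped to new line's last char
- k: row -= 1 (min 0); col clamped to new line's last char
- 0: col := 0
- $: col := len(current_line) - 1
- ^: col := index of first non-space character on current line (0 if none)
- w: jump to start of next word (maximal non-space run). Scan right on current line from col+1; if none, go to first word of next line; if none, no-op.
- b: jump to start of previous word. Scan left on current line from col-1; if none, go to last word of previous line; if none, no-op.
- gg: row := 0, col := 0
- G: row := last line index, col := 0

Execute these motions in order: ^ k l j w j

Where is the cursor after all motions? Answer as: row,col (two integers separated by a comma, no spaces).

Answer: 2,6

Derivation:
After 1 (^): row=0 col=1 char='o'
After 2 (k): row=0 col=1 char='o'
After 3 (l): row=0 col=2 char='n'
After 4 (j): row=1 col=2 char='l'
After 5 (w): row=1 col=6 char='t'
After 6 (j): row=2 col=6 char='i'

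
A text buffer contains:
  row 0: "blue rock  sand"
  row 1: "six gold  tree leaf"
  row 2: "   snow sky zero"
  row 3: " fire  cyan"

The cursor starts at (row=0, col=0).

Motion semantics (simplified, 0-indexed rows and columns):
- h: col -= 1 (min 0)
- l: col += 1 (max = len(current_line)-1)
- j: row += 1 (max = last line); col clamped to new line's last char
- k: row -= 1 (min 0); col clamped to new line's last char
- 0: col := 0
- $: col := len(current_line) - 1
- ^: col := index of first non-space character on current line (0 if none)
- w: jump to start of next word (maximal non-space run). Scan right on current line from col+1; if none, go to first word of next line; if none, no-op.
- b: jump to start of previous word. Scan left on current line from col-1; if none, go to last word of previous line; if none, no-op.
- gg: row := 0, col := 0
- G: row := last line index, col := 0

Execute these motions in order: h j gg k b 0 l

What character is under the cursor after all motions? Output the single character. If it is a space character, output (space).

Answer: l

Derivation:
After 1 (h): row=0 col=0 char='b'
After 2 (j): row=1 col=0 char='s'
After 3 (gg): row=0 col=0 char='b'
After 4 (k): row=0 col=0 char='b'
After 5 (b): row=0 col=0 char='b'
After 6 (0): row=0 col=0 char='b'
After 7 (l): row=0 col=1 char='l'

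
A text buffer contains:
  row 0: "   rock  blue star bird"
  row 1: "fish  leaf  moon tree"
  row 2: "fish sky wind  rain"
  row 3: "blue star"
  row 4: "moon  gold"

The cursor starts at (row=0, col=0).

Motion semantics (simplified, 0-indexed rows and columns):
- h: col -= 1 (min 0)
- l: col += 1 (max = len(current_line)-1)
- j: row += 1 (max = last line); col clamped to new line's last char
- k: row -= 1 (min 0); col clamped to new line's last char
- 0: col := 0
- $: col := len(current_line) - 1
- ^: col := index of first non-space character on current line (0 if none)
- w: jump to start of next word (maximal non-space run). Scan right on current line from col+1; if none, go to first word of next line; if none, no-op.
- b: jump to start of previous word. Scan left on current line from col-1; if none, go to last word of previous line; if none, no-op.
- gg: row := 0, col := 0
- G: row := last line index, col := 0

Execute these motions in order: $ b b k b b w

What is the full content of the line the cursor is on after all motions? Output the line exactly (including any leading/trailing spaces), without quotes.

Answer:    rock  blue star bird

Derivation:
After 1 ($): row=0 col=22 char='d'
After 2 (b): row=0 col=19 char='b'
After 3 (b): row=0 col=14 char='s'
After 4 (k): row=0 col=14 char='s'
After 5 (b): row=0 col=9 char='b'
After 6 (b): row=0 col=3 char='r'
After 7 (w): row=0 col=9 char='b'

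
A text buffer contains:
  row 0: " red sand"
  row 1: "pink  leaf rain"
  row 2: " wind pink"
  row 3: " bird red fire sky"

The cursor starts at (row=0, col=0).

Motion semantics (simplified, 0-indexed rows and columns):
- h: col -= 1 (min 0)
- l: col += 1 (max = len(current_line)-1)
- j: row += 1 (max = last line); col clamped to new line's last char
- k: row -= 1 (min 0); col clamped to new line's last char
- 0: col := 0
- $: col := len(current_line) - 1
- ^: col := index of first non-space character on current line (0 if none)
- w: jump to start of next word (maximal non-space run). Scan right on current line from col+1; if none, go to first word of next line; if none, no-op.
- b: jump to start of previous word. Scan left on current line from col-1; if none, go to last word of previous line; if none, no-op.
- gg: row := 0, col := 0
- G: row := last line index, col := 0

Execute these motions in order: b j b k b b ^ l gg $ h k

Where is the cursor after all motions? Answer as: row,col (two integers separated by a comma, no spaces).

Answer: 0,7

Derivation:
After 1 (b): row=0 col=0 char='_'
After 2 (j): row=1 col=0 char='p'
After 3 (b): row=0 col=5 char='s'
After 4 (k): row=0 col=5 char='s'
After 5 (b): row=0 col=1 char='r'
After 6 (b): row=0 col=1 char='r'
After 7 (^): row=0 col=1 char='r'
After 8 (l): row=0 col=2 char='e'
After 9 (gg): row=0 col=0 char='_'
After 10 ($): row=0 col=8 char='d'
After 11 (h): row=0 col=7 char='n'
After 12 (k): row=0 col=7 char='n'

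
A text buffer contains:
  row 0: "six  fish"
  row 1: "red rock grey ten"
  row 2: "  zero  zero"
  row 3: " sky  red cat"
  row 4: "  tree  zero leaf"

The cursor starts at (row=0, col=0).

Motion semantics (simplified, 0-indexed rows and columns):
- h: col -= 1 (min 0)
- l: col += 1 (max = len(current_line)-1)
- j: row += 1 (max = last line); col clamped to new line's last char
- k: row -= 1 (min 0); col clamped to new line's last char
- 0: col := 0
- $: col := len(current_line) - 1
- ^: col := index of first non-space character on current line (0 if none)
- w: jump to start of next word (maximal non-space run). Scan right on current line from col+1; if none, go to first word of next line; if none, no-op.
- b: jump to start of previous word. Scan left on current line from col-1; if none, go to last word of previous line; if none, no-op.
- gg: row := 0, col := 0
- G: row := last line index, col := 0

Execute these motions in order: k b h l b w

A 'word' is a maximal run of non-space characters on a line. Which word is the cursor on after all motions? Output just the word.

After 1 (k): row=0 col=0 char='s'
After 2 (b): row=0 col=0 char='s'
After 3 (h): row=0 col=0 char='s'
After 4 (l): row=0 col=1 char='i'
After 5 (b): row=0 col=0 char='s'
After 6 (w): row=0 col=5 char='f'

Answer: fish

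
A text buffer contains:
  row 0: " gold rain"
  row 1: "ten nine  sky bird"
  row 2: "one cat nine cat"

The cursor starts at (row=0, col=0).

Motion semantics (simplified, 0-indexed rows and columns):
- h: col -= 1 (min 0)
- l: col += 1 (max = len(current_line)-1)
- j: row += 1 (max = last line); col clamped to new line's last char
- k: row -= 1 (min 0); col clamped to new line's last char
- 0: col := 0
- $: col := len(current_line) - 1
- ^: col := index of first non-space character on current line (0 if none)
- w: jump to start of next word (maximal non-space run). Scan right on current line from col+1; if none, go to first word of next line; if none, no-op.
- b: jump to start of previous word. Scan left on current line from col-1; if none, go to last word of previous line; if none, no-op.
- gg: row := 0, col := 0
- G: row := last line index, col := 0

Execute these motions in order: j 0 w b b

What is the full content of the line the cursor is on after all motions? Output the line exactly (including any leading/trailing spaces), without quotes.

After 1 (j): row=1 col=0 char='t'
After 2 (0): row=1 col=0 char='t'
After 3 (w): row=1 col=4 char='n'
After 4 (b): row=1 col=0 char='t'
After 5 (b): row=0 col=6 char='r'

Answer:  gold rain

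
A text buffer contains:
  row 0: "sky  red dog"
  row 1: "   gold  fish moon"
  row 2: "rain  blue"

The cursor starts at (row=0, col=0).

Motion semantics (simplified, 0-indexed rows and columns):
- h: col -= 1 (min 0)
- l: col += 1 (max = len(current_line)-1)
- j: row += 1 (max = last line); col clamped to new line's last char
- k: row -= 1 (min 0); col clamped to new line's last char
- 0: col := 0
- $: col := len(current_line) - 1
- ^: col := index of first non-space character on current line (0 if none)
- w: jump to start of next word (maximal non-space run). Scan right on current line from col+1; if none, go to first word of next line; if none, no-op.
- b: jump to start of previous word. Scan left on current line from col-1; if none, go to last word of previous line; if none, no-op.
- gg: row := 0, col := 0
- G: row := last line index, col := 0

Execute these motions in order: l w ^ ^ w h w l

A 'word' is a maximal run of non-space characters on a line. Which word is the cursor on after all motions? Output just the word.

Answer: red

Derivation:
After 1 (l): row=0 col=1 char='k'
After 2 (w): row=0 col=5 char='r'
After 3 (^): row=0 col=0 char='s'
After 4 (^): row=0 col=0 char='s'
After 5 (w): row=0 col=5 char='r'
After 6 (h): row=0 col=4 char='_'
After 7 (w): row=0 col=5 char='r'
After 8 (l): row=0 col=6 char='e'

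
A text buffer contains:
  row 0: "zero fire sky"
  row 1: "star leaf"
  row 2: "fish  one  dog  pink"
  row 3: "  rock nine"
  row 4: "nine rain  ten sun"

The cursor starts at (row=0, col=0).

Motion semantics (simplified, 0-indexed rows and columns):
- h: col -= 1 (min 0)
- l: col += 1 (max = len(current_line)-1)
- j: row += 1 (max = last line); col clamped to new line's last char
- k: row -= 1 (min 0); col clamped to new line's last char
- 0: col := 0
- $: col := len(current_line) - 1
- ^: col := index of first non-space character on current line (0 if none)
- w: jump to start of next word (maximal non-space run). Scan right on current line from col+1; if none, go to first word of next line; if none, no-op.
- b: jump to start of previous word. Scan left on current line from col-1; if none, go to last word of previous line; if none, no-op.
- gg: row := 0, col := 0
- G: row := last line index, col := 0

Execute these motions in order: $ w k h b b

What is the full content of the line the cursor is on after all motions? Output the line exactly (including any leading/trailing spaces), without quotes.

After 1 ($): row=0 col=12 char='y'
After 2 (w): row=1 col=0 char='s'
After 3 (k): row=0 col=0 char='z'
After 4 (h): row=0 col=0 char='z'
After 5 (b): row=0 col=0 char='z'
After 6 (b): row=0 col=0 char='z'

Answer: zero fire sky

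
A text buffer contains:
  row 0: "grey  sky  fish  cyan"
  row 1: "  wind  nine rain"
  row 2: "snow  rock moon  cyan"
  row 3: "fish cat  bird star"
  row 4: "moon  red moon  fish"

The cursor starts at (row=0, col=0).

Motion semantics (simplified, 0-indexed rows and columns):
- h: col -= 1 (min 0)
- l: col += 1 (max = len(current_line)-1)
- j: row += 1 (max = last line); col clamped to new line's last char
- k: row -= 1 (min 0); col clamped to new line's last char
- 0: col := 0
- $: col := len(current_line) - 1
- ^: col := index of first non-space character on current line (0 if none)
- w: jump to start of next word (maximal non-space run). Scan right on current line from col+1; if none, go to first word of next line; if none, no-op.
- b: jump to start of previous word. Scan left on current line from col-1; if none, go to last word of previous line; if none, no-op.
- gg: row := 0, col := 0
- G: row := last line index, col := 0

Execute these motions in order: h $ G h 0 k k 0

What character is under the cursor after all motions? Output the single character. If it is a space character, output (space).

Answer: s

Derivation:
After 1 (h): row=0 col=0 char='g'
After 2 ($): row=0 col=20 char='n'
After 3 (G): row=4 col=0 char='m'
After 4 (h): row=4 col=0 char='m'
After 5 (0): row=4 col=0 char='m'
After 6 (k): row=3 col=0 char='f'
After 7 (k): row=2 col=0 char='s'
After 8 (0): row=2 col=0 char='s'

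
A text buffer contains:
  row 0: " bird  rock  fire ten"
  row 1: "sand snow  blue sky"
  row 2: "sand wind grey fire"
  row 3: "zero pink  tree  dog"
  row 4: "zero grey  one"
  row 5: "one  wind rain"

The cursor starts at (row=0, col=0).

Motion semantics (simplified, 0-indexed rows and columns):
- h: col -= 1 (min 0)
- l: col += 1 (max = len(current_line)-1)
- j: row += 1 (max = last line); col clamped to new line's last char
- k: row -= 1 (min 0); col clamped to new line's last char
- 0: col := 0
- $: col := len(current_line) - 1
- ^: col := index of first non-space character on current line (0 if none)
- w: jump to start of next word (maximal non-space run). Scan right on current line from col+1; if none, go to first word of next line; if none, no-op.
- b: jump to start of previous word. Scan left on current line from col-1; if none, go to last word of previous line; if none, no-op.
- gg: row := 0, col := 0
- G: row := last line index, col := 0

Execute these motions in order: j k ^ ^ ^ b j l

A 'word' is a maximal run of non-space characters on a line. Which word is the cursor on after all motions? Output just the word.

After 1 (j): row=1 col=0 char='s'
After 2 (k): row=0 col=0 char='_'
After 3 (^): row=0 col=1 char='b'
After 4 (^): row=0 col=1 char='b'
After 5 (^): row=0 col=1 char='b'
After 6 (b): row=0 col=1 char='b'
After 7 (j): row=1 col=1 char='a'
After 8 (l): row=1 col=2 char='n'

Answer: sand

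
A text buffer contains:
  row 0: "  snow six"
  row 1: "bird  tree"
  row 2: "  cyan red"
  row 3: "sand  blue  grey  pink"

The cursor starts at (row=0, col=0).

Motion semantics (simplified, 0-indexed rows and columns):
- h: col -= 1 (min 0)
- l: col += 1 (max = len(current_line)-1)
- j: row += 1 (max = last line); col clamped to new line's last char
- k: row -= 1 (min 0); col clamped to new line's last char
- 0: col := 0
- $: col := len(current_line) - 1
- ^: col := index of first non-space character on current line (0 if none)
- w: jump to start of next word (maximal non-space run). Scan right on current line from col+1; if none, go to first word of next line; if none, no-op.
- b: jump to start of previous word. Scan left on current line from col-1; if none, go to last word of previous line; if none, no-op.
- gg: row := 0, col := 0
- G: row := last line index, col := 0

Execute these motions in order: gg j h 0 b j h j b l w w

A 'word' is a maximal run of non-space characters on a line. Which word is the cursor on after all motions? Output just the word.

Answer: sand

Derivation:
After 1 (gg): row=0 col=0 char='_'
After 2 (j): row=1 col=0 char='b'
After 3 (h): row=1 col=0 char='b'
After 4 (0): row=1 col=0 char='b'
After 5 (b): row=0 col=7 char='s'
After 6 (j): row=1 col=7 char='r'
After 7 (h): row=1 col=6 char='t'
After 8 (j): row=2 col=6 char='_'
After 9 (b): row=2 col=2 char='c'
After 10 (l): row=2 col=3 char='y'
After 11 (w): row=2 col=7 char='r'
After 12 (w): row=3 col=0 char='s'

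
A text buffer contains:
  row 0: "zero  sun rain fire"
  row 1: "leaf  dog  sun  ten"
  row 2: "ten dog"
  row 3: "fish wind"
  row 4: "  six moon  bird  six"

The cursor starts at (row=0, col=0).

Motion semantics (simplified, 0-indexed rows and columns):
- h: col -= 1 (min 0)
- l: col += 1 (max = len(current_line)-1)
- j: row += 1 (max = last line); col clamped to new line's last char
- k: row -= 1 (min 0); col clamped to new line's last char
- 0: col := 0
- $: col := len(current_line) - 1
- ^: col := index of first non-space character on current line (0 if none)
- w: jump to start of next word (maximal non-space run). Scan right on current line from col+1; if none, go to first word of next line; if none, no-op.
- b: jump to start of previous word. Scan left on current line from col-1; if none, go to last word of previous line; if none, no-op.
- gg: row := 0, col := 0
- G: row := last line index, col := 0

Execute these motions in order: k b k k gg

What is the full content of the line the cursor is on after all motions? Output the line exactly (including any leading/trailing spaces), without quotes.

Answer: zero  sun rain fire

Derivation:
After 1 (k): row=0 col=0 char='z'
After 2 (b): row=0 col=0 char='z'
After 3 (k): row=0 col=0 char='z'
After 4 (k): row=0 col=0 char='z'
After 5 (gg): row=0 col=0 char='z'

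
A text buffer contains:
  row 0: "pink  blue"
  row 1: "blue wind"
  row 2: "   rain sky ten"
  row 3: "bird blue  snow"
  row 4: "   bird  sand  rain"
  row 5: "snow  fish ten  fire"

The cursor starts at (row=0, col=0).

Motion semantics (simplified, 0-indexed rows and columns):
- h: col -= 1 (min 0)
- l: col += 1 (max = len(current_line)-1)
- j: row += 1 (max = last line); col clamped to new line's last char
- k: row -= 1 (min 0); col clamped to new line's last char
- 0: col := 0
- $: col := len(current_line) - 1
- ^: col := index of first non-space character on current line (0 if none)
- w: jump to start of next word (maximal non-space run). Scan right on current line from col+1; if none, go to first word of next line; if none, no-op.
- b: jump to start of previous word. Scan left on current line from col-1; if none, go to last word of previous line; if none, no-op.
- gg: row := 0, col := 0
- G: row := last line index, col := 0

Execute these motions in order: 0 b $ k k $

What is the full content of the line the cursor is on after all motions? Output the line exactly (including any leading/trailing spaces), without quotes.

After 1 (0): row=0 col=0 char='p'
After 2 (b): row=0 col=0 char='p'
After 3 ($): row=0 col=9 char='e'
After 4 (k): row=0 col=9 char='e'
After 5 (k): row=0 col=9 char='e'
After 6 ($): row=0 col=9 char='e'

Answer: pink  blue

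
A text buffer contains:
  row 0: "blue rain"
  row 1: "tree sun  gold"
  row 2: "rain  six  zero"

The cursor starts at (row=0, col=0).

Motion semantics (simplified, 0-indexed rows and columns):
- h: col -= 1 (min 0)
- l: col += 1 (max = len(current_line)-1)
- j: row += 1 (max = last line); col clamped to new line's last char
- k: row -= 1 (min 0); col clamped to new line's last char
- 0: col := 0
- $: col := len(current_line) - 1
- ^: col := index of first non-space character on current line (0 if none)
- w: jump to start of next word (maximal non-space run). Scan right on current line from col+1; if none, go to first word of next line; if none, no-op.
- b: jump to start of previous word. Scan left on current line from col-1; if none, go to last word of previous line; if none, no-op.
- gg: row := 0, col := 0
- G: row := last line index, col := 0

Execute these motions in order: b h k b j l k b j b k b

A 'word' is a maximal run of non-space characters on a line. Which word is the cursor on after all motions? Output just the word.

After 1 (b): row=0 col=0 char='b'
After 2 (h): row=0 col=0 char='b'
After 3 (k): row=0 col=0 char='b'
After 4 (b): row=0 col=0 char='b'
After 5 (j): row=1 col=0 char='t'
After 6 (l): row=1 col=1 char='r'
After 7 (k): row=0 col=1 char='l'
After 8 (b): row=0 col=0 char='b'
After 9 (j): row=1 col=0 char='t'
After 10 (b): row=0 col=5 char='r'
After 11 (k): row=0 col=5 char='r'
After 12 (b): row=0 col=0 char='b'

Answer: blue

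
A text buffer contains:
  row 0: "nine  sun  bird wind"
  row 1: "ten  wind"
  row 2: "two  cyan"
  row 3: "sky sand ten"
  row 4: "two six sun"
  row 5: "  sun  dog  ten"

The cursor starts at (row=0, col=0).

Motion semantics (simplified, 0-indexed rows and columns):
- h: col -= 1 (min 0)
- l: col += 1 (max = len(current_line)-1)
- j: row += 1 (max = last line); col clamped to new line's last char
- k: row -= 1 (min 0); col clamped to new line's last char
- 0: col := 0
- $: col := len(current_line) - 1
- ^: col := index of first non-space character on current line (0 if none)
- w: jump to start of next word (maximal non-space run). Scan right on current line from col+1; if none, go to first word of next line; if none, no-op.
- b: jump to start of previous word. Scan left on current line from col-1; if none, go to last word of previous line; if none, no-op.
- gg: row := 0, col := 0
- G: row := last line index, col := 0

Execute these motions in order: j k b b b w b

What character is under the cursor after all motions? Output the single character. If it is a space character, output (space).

After 1 (j): row=1 col=0 char='t'
After 2 (k): row=0 col=0 char='n'
After 3 (b): row=0 col=0 char='n'
After 4 (b): row=0 col=0 char='n'
After 5 (b): row=0 col=0 char='n'
After 6 (w): row=0 col=6 char='s'
After 7 (b): row=0 col=0 char='n'

Answer: n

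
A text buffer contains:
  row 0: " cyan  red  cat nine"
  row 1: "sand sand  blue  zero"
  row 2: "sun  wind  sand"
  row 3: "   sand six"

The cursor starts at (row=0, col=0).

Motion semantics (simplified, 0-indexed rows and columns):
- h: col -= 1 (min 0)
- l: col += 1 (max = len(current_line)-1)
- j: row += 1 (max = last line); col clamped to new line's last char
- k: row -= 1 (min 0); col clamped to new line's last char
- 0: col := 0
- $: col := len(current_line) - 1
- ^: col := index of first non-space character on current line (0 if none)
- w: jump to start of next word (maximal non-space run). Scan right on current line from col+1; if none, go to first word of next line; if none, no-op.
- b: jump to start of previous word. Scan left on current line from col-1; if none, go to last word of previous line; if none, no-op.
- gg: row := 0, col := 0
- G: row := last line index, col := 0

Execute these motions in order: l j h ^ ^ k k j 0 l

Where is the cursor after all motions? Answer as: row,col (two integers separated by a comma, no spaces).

After 1 (l): row=0 col=1 char='c'
After 2 (j): row=1 col=1 char='a'
After 3 (h): row=1 col=0 char='s'
After 4 (^): row=1 col=0 char='s'
After 5 (^): row=1 col=0 char='s'
After 6 (k): row=0 col=0 char='_'
After 7 (k): row=0 col=0 char='_'
After 8 (j): row=1 col=0 char='s'
After 9 (0): row=1 col=0 char='s'
After 10 (l): row=1 col=1 char='a'

Answer: 1,1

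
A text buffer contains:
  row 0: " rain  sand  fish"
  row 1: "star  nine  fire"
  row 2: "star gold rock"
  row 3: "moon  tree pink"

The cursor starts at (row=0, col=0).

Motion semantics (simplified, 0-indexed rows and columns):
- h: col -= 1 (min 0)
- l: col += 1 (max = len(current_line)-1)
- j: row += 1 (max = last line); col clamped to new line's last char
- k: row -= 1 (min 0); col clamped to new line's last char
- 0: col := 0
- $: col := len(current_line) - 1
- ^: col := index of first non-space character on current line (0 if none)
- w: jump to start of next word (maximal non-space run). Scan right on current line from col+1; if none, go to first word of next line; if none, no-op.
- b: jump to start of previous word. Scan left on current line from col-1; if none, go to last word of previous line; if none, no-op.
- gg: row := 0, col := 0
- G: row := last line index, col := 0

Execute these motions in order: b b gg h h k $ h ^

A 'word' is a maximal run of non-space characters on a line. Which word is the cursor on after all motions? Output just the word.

After 1 (b): row=0 col=0 char='_'
After 2 (b): row=0 col=0 char='_'
After 3 (gg): row=0 col=0 char='_'
After 4 (h): row=0 col=0 char='_'
After 5 (h): row=0 col=0 char='_'
After 6 (k): row=0 col=0 char='_'
After 7 ($): row=0 col=16 char='h'
After 8 (h): row=0 col=15 char='s'
After 9 (^): row=0 col=1 char='r'

Answer: rain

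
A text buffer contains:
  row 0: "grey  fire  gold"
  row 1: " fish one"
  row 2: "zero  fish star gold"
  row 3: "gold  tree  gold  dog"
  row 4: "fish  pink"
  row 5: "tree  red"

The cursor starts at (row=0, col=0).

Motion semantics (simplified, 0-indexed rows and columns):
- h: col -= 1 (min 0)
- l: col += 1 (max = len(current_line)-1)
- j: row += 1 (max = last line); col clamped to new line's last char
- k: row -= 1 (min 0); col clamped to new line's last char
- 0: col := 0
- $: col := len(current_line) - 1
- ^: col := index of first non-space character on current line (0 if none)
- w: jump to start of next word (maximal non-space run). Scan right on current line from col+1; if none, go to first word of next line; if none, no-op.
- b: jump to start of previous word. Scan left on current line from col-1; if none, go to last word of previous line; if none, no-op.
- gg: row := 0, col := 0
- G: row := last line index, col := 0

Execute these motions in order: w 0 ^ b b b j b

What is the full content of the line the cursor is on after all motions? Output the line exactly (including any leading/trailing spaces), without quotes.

After 1 (w): row=0 col=6 char='f'
After 2 (0): row=0 col=0 char='g'
After 3 (^): row=0 col=0 char='g'
After 4 (b): row=0 col=0 char='g'
After 5 (b): row=0 col=0 char='g'
After 6 (b): row=0 col=0 char='g'
After 7 (j): row=1 col=0 char='_'
After 8 (b): row=0 col=12 char='g'

Answer: grey  fire  gold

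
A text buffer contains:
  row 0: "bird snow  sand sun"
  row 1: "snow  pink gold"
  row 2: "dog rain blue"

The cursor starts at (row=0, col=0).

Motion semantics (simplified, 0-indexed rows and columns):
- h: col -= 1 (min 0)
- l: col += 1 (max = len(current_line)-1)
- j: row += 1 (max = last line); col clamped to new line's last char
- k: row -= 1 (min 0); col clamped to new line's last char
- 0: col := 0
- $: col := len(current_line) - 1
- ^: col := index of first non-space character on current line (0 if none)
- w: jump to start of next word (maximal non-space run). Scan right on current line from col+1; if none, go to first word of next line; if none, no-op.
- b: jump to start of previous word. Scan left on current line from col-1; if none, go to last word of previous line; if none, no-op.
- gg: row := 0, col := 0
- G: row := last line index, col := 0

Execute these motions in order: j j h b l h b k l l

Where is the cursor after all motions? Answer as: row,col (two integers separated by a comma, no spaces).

After 1 (j): row=1 col=0 char='s'
After 2 (j): row=2 col=0 char='d'
After 3 (h): row=2 col=0 char='d'
After 4 (b): row=1 col=11 char='g'
After 5 (l): row=1 col=12 char='o'
After 6 (h): row=1 col=11 char='g'
After 7 (b): row=1 col=6 char='p'
After 8 (k): row=0 col=6 char='n'
After 9 (l): row=0 col=7 char='o'
After 10 (l): row=0 col=8 char='w'

Answer: 0,8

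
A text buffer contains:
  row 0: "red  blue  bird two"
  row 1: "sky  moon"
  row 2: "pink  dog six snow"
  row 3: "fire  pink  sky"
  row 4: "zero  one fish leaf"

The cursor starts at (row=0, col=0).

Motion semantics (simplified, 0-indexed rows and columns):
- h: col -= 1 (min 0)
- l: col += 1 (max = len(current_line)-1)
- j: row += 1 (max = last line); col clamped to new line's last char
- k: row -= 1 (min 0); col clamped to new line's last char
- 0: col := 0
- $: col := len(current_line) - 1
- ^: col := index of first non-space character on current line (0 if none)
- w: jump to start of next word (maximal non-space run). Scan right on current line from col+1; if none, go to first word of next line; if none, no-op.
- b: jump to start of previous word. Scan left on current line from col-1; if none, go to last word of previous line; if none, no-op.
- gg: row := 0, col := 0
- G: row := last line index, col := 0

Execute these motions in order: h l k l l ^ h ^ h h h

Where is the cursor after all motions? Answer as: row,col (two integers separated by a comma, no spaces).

After 1 (h): row=0 col=0 char='r'
After 2 (l): row=0 col=1 char='e'
After 3 (k): row=0 col=1 char='e'
After 4 (l): row=0 col=2 char='d'
After 5 (l): row=0 col=3 char='_'
After 6 (^): row=0 col=0 char='r'
After 7 (h): row=0 col=0 char='r'
After 8 (^): row=0 col=0 char='r'
After 9 (h): row=0 col=0 char='r'
After 10 (h): row=0 col=0 char='r'
After 11 (h): row=0 col=0 char='r'

Answer: 0,0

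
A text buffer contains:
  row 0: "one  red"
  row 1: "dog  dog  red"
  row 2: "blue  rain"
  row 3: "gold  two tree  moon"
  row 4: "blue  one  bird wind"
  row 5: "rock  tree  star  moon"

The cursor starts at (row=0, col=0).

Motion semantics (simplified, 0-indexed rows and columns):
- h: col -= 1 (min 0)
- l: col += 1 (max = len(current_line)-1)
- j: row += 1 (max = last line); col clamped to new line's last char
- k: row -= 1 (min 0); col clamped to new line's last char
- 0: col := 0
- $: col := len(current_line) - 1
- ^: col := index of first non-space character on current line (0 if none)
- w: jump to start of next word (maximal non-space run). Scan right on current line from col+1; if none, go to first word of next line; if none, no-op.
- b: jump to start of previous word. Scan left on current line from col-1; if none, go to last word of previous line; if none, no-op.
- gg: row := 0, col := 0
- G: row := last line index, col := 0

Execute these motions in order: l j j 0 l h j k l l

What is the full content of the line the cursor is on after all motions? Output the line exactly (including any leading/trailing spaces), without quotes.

After 1 (l): row=0 col=1 char='n'
After 2 (j): row=1 col=1 char='o'
After 3 (j): row=2 col=1 char='l'
After 4 (0): row=2 col=0 char='b'
After 5 (l): row=2 col=1 char='l'
After 6 (h): row=2 col=0 char='b'
After 7 (j): row=3 col=0 char='g'
After 8 (k): row=2 col=0 char='b'
After 9 (l): row=2 col=1 char='l'
After 10 (l): row=2 col=2 char='u'

Answer: blue  rain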